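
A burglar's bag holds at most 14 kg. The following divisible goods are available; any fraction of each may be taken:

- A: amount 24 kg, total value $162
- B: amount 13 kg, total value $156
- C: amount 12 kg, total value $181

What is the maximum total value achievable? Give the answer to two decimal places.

205.00

Take in order of value per unit:
- C (181/12 per unit): all 12 → value 181, running total 181.00
- B (156/13 per unit): 2 of 13 → value 2×156/13 = 24.0000, running total 205.00
Total 205.00.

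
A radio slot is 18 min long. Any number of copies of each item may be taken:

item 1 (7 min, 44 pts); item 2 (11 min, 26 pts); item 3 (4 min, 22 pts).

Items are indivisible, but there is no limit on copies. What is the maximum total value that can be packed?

110 pts

Best value-per-unit is item 1 at 44/7; filling with it alone gives 2×44 = 88.
Optimal mix: 2×item 1 + 1×item 3 → duration 18, value 110.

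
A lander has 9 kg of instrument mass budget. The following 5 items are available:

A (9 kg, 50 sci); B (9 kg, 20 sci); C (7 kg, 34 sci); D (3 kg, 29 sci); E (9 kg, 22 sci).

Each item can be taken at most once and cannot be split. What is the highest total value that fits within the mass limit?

50 sci

Check high-value combinations within 9 kg:
- A: mass 9, value 50
- C: mass 7, value 34
- D: mass 3, value 29
- E: mass 9, value 22
Best: 50 sci.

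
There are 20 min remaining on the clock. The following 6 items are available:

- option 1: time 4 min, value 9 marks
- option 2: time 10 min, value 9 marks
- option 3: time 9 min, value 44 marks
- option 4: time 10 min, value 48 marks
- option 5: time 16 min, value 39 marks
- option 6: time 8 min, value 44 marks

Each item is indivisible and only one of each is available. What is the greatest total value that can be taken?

Check high-value combinations within 20 min:
- option 4+option 6: time 10+8=18, value 48+44=92
- option 3+option 4: time 9+10=19, value 44+48=92
- option 3+option 6: time 9+8=17, value 44+44=88
Best: 92 marks.

92 marks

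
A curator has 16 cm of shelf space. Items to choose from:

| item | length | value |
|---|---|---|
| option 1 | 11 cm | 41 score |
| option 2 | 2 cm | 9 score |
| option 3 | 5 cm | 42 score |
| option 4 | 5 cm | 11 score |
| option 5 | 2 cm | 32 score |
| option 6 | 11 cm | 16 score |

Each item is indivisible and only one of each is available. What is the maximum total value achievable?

94 score

This is a 0/1 knapsack; check combinations near the capacity.
- option 2+option 3+option 4+option 5: length 2+5+5+2=14, value 9+42+11+32=94
- option 3+option 4+option 5: length 5+5+2=12, value 42+11+32=85
- option 2+option 3+option 5: length 2+5+2=9, value 9+42+32=83
- option 1+option 3: length 11+5=16, value 41+42=83
- option 1+option 2+option 5: length 11+2+2=15, value 41+9+32=82
Best: 94 score.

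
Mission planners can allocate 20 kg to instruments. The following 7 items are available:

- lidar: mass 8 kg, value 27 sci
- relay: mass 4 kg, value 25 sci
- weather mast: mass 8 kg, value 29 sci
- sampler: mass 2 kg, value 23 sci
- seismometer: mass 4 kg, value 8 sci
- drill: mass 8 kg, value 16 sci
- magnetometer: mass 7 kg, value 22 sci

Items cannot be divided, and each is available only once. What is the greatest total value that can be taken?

85 sci

Check high-value combinations within 20 kg:
- relay+weather mast+sampler+seismometer: mass 4+8+2+4=18, value 25+29+23+8=85
- lidar+relay+sampler+seismometer: mass 8+4+2+4=18, value 27+25+23+8=83
- lidar+relay+weather mast: mass 8+4+8=20, value 27+25+29=81
- lidar+weather mast+sampler: mass 8+8+2=18, value 27+29+23=79
- relay+sampler+seismometer+magnetometer: mass 4+2+4+7=17, value 25+23+8+22=78
Best: 85 sci.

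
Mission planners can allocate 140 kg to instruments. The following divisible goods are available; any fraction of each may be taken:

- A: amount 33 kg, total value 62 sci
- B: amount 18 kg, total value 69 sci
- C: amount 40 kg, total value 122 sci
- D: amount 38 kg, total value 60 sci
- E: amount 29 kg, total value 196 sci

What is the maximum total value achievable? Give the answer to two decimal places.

480.58

Take in order of value per unit:
- E (196/29 per unit): all 29 → value 196, running total 196.00
- B (69/18 per unit): all 18 → value 69, running total 265.00
- C (122/40 per unit): all 40 → value 122, running total 387.00
- A (62/33 per unit): all 33 → value 62, running total 449.00
- D (60/38 per unit): 20 of 38 → value 20×60/38 = 31.5789, running total 480.58
Total 480.58.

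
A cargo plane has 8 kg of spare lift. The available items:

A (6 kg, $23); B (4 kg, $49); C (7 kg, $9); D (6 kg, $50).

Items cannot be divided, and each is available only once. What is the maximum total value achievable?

$50

Check high-value combinations within 8 kg:
- D: weight 6, value 50
- B: weight 4, value 49
- A: weight 6, value 23
Best: $50.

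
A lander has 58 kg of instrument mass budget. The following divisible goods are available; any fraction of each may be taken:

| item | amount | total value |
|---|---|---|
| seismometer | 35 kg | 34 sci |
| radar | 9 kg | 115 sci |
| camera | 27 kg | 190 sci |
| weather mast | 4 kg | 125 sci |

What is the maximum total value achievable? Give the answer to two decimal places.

Take in order of value per unit:
- weather mast (125/4 per unit): all 4 → value 125, running total 125.00
- radar (115/9 per unit): all 9 → value 115, running total 240.00
- camera (190/27 per unit): all 27 → value 190, running total 430.00
- seismometer (34/35 per unit): 18 of 35 → value 18×34/35 = 17.4857, running total 447.49
Total 447.49.

447.49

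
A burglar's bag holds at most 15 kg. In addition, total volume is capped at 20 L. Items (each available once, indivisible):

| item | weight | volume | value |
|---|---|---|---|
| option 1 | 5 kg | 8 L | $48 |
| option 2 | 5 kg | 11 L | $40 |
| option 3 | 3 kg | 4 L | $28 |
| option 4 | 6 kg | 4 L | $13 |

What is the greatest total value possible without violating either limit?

Feasible sets respecting both limits:
- option 1+option 3+option 4: weight 14, volume 16, value 89
- option 1+option 2: weight 10, volume 19, value 88
- option 2+option 3+option 4: weight 14, volume 19, value 81
- option 1+option 3: weight 8, volume 12, value 76
Best: $89.

$89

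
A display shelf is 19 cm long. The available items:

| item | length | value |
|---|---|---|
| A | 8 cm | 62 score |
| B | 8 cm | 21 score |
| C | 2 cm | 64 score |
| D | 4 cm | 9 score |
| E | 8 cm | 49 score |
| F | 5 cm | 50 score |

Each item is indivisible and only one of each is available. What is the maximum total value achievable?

185 score

Check high-value combinations within 19 cm:
- A+C+D+F: length 8+2+4+5=19, value 62+64+9+50=185
- A+C+F: length 8+2+5=15, value 62+64+50=176
- A+C+E: length 8+2+8=18, value 62+64+49=175
Best: 185 score.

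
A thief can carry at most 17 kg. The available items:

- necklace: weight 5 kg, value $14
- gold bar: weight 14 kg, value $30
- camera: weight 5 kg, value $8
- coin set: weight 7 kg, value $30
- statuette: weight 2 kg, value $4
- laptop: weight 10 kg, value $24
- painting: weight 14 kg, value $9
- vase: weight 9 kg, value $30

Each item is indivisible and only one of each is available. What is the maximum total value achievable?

Check high-value combinations within 17 kg:
- coin set+vase: weight 7+9=16, value 30+30=60
- coin set+laptop: weight 7+10=17, value 30+24=54
- necklace+camera+coin set: weight 5+5+7=17, value 14+8+30=52
Best: $60.

$60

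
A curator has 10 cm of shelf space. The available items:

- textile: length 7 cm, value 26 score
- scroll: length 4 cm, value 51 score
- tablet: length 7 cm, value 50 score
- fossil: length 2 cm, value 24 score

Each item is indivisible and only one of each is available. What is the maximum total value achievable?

75 score

This is a 0/1 knapsack; check combinations near the capacity.
- scroll+fossil: length 4+2=6, value 51+24=75
- tablet+fossil: length 7+2=9, value 50+24=74
- scroll: length 4, value 51
Best: 75 score.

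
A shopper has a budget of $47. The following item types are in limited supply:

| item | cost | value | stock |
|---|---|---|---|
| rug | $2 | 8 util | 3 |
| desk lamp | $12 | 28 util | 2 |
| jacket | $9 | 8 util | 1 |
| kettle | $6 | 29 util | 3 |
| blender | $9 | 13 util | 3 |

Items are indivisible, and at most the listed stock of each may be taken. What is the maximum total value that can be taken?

159 util

Top feasible selections:
- 2×rug + 2×desk lamp + 3×kettle: cost 46, value 159
- 3×rug + 1×desk lamp + 3×kettle + 1×blender: cost 45, value 152
Best: 159 util.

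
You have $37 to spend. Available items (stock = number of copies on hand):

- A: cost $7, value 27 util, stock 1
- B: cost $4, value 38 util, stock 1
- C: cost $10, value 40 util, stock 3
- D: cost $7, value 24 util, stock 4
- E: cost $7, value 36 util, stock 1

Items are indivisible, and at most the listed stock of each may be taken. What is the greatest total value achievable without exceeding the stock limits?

Best selections within cost 37 and stock limits:
- 1×A + 1×B + 1×C + 1×D + 1×E: cost 35, value 165
- 1×B + 1×C + 2×D + 1×E: cost 35, value 162
Best: 165 util.

165 util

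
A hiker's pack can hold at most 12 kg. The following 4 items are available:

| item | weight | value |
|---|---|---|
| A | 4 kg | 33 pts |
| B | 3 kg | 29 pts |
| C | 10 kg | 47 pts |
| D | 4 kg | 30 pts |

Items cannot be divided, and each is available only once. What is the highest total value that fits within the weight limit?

92 pts

Check high-value combinations within 12 kg:
- A+B+D: weight 4+3+4=11, value 33+29+30=92
- A+D: weight 4+4=8, value 33+30=63
- A+B: weight 4+3=7, value 33+29=62
- B+D: weight 3+4=7, value 29+30=59
- C: weight 10, value 47
Best: 92 pts.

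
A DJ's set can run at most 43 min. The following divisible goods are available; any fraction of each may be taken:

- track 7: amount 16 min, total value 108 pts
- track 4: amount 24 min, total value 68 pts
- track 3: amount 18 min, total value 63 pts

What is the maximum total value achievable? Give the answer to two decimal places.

196.50

Take in order of value per unit:
- track 7 (108/16 per unit): all 16 → value 108, running total 108.00
- track 3 (63/18 per unit): all 18 → value 63, running total 171.00
- track 4 (68/24 per unit): 9 of 24 → value 9×68/24 = 25.5000, running total 196.50
Total 196.50.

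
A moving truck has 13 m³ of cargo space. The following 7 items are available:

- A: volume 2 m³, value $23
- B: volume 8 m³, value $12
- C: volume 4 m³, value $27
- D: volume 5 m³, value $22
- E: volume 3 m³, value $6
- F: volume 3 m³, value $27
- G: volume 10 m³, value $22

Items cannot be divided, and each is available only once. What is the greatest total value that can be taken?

This is a 0/1 knapsack; check combinations near the capacity.
- A+C+E+F: volume 2+4+3+3=12, value 23+27+6+27=83
- A+D+E+F: volume 2+5+3+3=13, value 23+22+6+27=78
- A+C+F: volume 2+4+3=9, value 23+27+27=77
- C+D+F: volume 4+5+3=12, value 27+22+27=76
Best: $83.

$83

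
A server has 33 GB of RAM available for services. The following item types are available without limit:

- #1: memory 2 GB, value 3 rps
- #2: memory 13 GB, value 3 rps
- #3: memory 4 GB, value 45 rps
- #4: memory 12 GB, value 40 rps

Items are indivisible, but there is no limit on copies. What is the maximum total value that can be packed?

360 rps

Best value-per-unit is #3 at 45/4, and filling with it alone uses memory 8×4=32. No mix of the others beats 8×45 = 360.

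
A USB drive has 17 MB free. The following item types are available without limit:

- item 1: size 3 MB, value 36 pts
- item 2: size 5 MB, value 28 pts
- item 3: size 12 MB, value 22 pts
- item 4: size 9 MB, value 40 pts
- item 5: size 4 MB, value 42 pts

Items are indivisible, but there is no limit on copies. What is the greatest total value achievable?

192 pts

Best value-per-unit is item 1 at 36/3; filling with it alone gives 5×36 = 180.
Optimal mix: 3×item 1 + 2×item 5 → size 17, value 192.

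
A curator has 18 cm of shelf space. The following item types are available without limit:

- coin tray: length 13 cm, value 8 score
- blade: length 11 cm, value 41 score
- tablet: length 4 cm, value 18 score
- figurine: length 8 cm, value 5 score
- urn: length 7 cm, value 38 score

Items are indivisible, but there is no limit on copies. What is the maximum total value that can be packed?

Best value-per-unit is urn at 38/7; filling with it alone gives 2×38 = 76.
Optimal mix: 1×tablet + 2×urn → length 18, value 94.

94 score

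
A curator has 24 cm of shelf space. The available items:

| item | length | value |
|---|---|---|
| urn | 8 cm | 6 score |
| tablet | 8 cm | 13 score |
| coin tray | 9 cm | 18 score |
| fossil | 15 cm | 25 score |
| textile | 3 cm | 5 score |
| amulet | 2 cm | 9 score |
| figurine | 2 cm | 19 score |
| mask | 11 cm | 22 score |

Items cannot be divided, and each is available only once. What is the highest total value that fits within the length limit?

68 score

Check high-value combinations within 24 cm:
- coin tray+amulet+figurine+mask: length 9+2+2+11=24, value 18+9+19+22=68
- tablet+coin tray+textile+amulet+figurine: length 8+9+3+2+2=24, value 13+18+5+9+19=64
- tablet+amulet+figurine+mask: length 8+2+2+11=23, value 13+9+19+22=63
- tablet+coin tray+amulet+figurine: length 8+9+2+2=21, value 13+18+9+19=59
Best: 68 score.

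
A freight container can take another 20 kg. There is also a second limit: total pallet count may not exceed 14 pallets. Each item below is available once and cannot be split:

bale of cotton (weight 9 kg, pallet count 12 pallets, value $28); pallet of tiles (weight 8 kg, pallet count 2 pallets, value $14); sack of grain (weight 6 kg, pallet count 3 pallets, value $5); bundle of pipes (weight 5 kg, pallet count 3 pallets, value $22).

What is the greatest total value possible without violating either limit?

Feasible sets respecting both limits:
- bale of cotton+pallet of tiles: weight 17, pallet count 14, value 42
- pallet of tiles+sack of grain+bundle of pipes: weight 19, pallet count 8, value 41
- pallet of tiles+bundle of pipes: weight 13, pallet count 5, value 36
Best: $42.

$42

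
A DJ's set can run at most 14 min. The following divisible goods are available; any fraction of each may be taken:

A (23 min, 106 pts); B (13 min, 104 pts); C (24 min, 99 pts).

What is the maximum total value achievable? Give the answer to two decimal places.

Take in order of value per unit:
- B (104/13 per unit): all 13 → value 104, running total 104.00
- A (106/23 per unit): 1 of 23 → value 1×106/23 = 4.6087, running total 108.61
Total 108.61.

108.61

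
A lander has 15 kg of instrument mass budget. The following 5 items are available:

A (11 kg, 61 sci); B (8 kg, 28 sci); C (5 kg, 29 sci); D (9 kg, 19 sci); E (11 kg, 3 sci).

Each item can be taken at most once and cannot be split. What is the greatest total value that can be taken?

This is a 0/1 knapsack; check combinations near the capacity.
- A: mass 11, value 61
- B+C: mass 8+5=13, value 28+29=57
- C+D: mass 5+9=14, value 29+19=48
- C: mass 5, value 29
- B: mass 8, value 28
Best: 61 sci.

61 sci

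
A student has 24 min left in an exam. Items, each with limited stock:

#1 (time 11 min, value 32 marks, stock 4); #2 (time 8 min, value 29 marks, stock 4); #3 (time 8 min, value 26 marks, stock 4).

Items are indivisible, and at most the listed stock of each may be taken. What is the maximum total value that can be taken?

Best selections within time 24 and stock limits:
- 3×#2: time 24, value 87
- 2×#2 + 1×#3: time 24, value 84
- 1×#2 + 2×#3: time 24, value 81
Best: 87 marks.

87 marks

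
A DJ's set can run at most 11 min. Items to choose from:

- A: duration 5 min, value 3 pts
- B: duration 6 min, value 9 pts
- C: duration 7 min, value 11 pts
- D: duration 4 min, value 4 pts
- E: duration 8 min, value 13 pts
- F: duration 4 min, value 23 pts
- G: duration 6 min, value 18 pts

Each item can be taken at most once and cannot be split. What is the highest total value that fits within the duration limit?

Check high-value combinations within 11 min:
- F+G: duration 4+6=10, value 23+18=41
- C+F: duration 7+4=11, value 11+23=34
- B+F: duration 6+4=10, value 9+23=32
- D+F: duration 4+4=8, value 4+23=27
Best: 41 pts.

41 pts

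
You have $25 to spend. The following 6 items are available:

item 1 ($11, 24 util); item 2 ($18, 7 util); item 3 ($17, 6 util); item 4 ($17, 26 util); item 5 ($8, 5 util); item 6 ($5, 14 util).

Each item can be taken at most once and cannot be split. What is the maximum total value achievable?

Check high-value combinations within $25:
- item 1+item 5+item 6: cost 11+8+5=24, value 24+5+14=43
- item 4+item 6: cost 17+5=22, value 26+14=40
- item 1+item 6: cost 11+5=16, value 24+14=38
Best: 43 util.

43 util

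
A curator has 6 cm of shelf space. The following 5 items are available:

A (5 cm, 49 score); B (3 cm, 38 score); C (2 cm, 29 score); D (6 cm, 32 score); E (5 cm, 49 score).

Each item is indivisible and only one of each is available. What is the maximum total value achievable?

67 score

Check high-value combinations within 6 cm:
- B+C: length 3+2=5, value 38+29=67
- A: length 5, value 49
- E: length 5, value 49
- B: length 3, value 38
Best: 67 score.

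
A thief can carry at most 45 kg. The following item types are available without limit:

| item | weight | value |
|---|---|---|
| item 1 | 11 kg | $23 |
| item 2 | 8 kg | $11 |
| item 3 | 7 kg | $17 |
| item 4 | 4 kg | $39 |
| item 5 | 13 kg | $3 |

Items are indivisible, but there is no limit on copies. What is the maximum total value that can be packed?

Best value-per-unit is item 4 at 39/4, and filling with it alone uses weight 11×4=44. No mix of the others beats 11×39 = 429.

$429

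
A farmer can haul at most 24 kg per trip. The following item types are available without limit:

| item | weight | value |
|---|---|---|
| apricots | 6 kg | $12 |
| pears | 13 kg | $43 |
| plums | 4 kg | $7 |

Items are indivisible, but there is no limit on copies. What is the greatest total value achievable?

Best value-per-unit is pears at 43/13; filling with it alone gives 1×43 = 43.
Optimal mix: 1×apricots + 1×pears + 1×plums → weight 23, value 62.

$62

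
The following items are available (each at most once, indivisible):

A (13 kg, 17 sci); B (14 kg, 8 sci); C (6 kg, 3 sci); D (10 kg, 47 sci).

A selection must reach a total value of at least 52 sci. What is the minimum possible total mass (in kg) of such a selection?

Subsets with value ≥ 52, sorted by total mass:
- A+D: mass 23, value 64
- B+D: mass 24, value 55
- A+C+D: mass 29, value 67
Minimum mass: 23 kg.

23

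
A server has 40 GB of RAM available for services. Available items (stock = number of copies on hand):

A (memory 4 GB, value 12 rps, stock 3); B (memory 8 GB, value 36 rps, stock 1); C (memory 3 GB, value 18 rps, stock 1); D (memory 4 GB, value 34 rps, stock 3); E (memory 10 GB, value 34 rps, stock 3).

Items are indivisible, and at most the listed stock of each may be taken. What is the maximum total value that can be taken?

206 rps

Top feasible selections:
- 1×B + 3×D + 2×E: memory 40, value 206
- 1×A + 1×B + 1×C + 3×D + 1×E: memory 37, value 202
- 1×A + 1×C + 3×D + 2×E: memory 39, value 200
Best: 206 rps.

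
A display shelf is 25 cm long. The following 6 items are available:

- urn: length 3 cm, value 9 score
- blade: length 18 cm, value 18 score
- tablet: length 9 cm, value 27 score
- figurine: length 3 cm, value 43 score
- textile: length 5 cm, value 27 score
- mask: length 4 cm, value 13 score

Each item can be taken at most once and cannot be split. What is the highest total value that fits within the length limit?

Check high-value combinations within 25 cm:
- urn+tablet+figurine+textile+mask: length 3+9+3+5+4=24, value 9+27+43+27+13=119
- tablet+figurine+textile+mask: length 9+3+5+4=21, value 27+43+27+13=110
- urn+tablet+figurine+textile: length 3+9+3+5=20, value 9+27+43+27=106
Best: 119 score.

119 score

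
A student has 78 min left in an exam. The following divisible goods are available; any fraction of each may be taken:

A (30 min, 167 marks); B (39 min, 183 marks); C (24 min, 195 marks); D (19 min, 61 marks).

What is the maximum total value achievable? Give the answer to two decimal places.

474.62

Take in order of value per unit:
- C (195/24 per unit): all 24 → value 195, running total 195.00
- A (167/30 per unit): all 30 → value 167, running total 362.00
- B (183/39 per unit): 24 of 39 → value 24×183/39 = 112.6154, running total 474.62
Total 474.62.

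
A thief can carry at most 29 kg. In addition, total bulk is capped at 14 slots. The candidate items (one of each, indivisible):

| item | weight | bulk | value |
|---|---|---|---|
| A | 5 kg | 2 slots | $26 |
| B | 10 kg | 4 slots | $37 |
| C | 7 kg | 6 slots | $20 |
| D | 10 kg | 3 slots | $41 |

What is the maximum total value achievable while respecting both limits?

$104

Feasible sets respecting both limits:
- A+B+D: weight 25, bulk 9, value 104
- B+C+D: weight 27, bulk 13, value 98
- A+C+D: weight 22, bulk 11, value 87
- A+B+C: weight 22, bulk 12, value 83
Best: $104.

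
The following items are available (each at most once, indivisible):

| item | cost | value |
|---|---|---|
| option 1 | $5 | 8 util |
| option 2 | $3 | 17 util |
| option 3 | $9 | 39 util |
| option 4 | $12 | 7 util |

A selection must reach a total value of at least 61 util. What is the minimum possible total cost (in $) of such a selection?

Subsets with value ≥ 61, sorted by total cost:
- option 1+option 2+option 3: cost 17, value 64
- option 2+option 3+option 4: cost 24, value 63
Minimum cost: 17 $.

17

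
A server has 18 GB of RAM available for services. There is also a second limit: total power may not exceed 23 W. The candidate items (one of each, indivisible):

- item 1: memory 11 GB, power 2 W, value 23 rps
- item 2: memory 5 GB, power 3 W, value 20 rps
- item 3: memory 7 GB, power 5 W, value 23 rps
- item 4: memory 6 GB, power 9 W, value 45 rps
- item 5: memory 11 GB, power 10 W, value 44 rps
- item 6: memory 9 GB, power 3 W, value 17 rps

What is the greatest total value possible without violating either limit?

Feasible sets respecting both limits:
- item 4+item 5: memory 17, power 19, value 89
- item 2+item 3+item 4: memory 18, power 17, value 88
- item 1+item 4: memory 17, power 11, value 68
Best: 89 rps.

89 rps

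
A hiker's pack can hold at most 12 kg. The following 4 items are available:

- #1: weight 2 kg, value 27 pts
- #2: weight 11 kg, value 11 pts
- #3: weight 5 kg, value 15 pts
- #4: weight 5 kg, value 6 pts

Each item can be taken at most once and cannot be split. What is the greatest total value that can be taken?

48 pts

Check high-value combinations within 12 kg:
- #1+#3+#4: weight 2+5+5=12, value 27+15+6=48
- #1+#3: weight 2+5=7, value 27+15=42
- #1+#4: weight 2+5=7, value 27+6=33
Best: 48 pts.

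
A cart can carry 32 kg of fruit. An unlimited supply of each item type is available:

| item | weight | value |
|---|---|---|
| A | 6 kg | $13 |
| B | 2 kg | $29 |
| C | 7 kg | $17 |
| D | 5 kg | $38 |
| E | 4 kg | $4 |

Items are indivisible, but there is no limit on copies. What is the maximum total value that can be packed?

$464

Best value-per-unit is B at 29/2, and filling with it alone uses weight 16×2=32. No mix of the others beats 16×29 = 464.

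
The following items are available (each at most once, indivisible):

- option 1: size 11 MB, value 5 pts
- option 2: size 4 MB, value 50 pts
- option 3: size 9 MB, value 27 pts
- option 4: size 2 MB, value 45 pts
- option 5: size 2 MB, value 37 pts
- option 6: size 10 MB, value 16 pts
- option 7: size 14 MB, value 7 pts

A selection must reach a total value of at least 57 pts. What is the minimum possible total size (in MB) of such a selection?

4

Subsets with value ≥ 57, sorted by total size:
- option 4+option 5: size 4, value 82
- option 2+option 4: size 6, value 95
- option 2+option 5: size 6, value 87
Minimum size: 4 MB.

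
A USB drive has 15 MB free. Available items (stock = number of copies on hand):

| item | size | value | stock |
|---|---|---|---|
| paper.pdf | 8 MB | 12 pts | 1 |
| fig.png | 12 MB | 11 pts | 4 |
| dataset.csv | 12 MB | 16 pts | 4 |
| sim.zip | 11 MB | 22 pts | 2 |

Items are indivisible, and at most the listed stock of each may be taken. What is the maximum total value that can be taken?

Top feasible selections:
- 1×sim.zip: size 11, value 22
- 1×dataset.csv: size 12, value 16
- 1×paper.pdf: size 8, value 12
Best: 22 pts.

22 pts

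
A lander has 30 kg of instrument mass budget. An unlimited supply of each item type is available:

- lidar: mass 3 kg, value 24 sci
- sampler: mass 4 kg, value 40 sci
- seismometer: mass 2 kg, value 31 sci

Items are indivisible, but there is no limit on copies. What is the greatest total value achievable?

Best value-per-unit is seismometer at 31/2, and filling with it alone uses mass 15×2=30. No mix of the others beats 15×31 = 465.

465 sci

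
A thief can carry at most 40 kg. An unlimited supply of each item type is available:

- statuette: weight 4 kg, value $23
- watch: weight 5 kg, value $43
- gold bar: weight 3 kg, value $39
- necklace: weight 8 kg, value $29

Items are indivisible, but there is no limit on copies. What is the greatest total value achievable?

Best value-per-unit is gold bar at 39/3, and filling with it alone uses weight 13×3=39. No mix of the others beats 13×39 = 507.

$507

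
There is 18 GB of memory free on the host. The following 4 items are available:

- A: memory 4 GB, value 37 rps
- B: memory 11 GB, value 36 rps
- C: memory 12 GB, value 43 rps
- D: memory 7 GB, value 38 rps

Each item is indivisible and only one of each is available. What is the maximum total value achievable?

Check high-value combinations within 18 GB:
- A+C: memory 4+12=16, value 37+43=80
- A+D: memory 4+7=11, value 37+38=75
- B+D: memory 11+7=18, value 36+38=74
- A+B: memory 4+11=15, value 37+36=73
Best: 80 rps.

80 rps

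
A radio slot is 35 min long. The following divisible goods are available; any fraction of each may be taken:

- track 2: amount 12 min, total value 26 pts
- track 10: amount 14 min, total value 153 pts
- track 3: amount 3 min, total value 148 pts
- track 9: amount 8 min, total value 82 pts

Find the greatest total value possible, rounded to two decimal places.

404.67

Take in order of value per unit:
- track 3 (148/3 per unit): all 3 → value 148, running total 148.00
- track 10 (153/14 per unit): all 14 → value 153, running total 301.00
- track 9 (82/8 per unit): all 8 → value 82, running total 383.00
- track 2 (26/12 per unit): 10 of 12 → value 10×26/12 = 21.6667, running total 404.67
Total 404.67.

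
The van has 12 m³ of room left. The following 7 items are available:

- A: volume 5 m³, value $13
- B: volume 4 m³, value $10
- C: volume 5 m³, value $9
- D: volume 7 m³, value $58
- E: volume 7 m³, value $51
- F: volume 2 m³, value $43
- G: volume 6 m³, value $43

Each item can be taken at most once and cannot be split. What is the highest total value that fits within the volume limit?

Check high-value combinations within 12 m³:
- D+F: volume 7+2=9, value 58+43=101
- B+F+G: volume 4+2+6=12, value 10+43+43=96
- E+F: volume 7+2=9, value 51+43=94
- F+G: volume 2+6=8, value 43+43=86
Best: $101.

$101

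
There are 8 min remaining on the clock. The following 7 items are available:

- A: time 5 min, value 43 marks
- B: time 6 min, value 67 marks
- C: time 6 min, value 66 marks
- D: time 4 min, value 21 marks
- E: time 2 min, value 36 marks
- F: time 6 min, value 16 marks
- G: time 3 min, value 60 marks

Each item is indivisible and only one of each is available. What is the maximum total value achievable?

Check high-value combinations within 8 min:
- B+E: time 6+2=8, value 67+36=103
- A+G: time 5+3=8, value 43+60=103
- C+E: time 6+2=8, value 66+36=102
- E+G: time 2+3=5, value 36+60=96
- D+G: time 4+3=7, value 21+60=81
Best: 103 marks.

103 marks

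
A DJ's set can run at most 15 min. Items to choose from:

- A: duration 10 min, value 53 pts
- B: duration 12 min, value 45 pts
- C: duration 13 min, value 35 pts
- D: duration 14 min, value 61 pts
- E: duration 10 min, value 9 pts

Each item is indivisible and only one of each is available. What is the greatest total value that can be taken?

This is a 0/1 knapsack; check combinations near the capacity.
- D: duration 14, value 61
- A: duration 10, value 53
- B: duration 12, value 45
- C: duration 13, value 35
Best: 61 pts.

61 pts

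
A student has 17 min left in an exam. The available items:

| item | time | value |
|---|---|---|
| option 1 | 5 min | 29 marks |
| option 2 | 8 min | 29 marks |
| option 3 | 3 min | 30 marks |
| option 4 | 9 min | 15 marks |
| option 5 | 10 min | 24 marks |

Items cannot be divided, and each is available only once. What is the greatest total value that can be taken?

Check high-value combinations within 17 min:
- option 1+option 2+option 3: time 5+8+3=16, value 29+29+30=88
- option 1+option 3+option 4: time 5+3+9=17, value 29+30+15=74
- option 1+option 3: time 5+3=8, value 29+30=59
- option 2+option 3: time 8+3=11, value 29+30=59
- option 1+option 2: time 5+8=13, value 29+29=58
Best: 88 marks.

88 marks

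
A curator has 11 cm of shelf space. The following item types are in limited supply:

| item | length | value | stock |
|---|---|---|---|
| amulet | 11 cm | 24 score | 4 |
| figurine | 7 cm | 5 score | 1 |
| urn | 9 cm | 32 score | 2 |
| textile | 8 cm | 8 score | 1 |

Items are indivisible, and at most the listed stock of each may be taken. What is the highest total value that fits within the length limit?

32 score

Top feasible selections:
- 1×urn: length 9, value 32
- 1×amulet: length 11, value 24
- 1×textile: length 8, value 8
- 1×figurine: length 7, value 5
Best: 32 score.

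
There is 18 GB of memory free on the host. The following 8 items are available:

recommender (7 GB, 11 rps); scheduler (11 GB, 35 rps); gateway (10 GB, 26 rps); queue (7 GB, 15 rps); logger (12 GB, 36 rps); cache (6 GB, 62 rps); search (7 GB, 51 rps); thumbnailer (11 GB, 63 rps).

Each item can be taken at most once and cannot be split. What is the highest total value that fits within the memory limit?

Check high-value combinations within 18 GB:
- cache+thumbnailer: memory 6+11=17, value 62+63=125
- search+thumbnailer: memory 7+11=18, value 51+63=114
- cache+search: memory 6+7=13, value 62+51=113
- logger+cache: memory 12+6=18, value 36+62=98
Best: 125 rps.

125 rps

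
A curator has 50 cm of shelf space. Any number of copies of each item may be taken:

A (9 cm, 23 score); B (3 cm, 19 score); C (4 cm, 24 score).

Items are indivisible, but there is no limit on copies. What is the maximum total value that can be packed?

314 score

Best value-per-unit is B at 19/3; filling with it alone gives 16×19 = 304.
Optimal mix: 14×B + 2×C → length 50, value 314.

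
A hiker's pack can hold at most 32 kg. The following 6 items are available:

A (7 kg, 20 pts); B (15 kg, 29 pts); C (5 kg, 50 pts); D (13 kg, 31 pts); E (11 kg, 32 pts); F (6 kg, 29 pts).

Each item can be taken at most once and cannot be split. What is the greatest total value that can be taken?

This is a 0/1 knapsack; check combinations near the capacity.
- A+C+E+F: weight 7+5+11+6=29, value 20+50+32+29=131
- A+C+D+F: weight 7+5+13+6=31, value 20+50+31+29=130
- C+D+E: weight 5+13+11=29, value 50+31+32=113
- C+E+F: weight 5+11+6=22, value 50+32+29=111
- B+C+E: weight 15+5+11=31, value 29+50+32=111
Best: 131 pts.

131 pts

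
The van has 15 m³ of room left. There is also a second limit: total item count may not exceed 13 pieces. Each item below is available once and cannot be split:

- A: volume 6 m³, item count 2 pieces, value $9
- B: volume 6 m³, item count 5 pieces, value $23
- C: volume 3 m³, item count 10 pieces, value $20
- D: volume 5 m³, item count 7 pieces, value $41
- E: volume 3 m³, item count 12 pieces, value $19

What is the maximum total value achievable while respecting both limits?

Feasible sets respecting both limits:
- B+D: volume 11, item count 12, value 64
- A+D: volume 11, item count 9, value 50
- D: volume 5, item count 7, value 41
- A+B: volume 12, item count 7, value 32
Best: $64.

$64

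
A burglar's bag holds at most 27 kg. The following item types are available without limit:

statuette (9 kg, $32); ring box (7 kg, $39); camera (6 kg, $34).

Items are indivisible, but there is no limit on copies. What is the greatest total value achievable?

Best value-per-unit is camera at 34/6; filling with it alone gives 4×34 = 136.
Optimal mix: 3×ring box + 1×camera → weight 27, value 151.

$151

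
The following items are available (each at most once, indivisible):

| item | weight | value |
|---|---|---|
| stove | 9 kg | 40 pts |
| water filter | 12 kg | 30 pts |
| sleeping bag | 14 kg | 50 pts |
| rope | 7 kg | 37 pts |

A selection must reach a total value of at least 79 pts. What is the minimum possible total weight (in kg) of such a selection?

21

Subsets with value ≥ 79, sorted by total weight:
- sleeping bag+rope: weight 21, value 87
- stove+sleeping bag: weight 23, value 90
Minimum weight: 21 kg.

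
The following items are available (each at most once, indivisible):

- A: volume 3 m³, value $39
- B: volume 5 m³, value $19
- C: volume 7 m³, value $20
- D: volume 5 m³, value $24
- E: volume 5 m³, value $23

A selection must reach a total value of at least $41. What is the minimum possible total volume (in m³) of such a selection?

Subsets with value ≥ 41, sorted by total volume:
- A+D: volume 8, value 63
- A+E: volume 8, value 62
Minimum volume: 8 m³.

8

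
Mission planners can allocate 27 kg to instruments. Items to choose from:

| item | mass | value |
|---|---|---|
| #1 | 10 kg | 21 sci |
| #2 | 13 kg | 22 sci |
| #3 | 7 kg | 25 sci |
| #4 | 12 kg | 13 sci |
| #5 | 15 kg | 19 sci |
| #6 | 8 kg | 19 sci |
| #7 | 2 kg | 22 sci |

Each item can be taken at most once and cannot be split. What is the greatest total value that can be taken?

Check high-value combinations within 27 kg:
- #1+#3+#6+#7: mass 10+7+8+2=27, value 21+25+19+22=87
- #2+#3+#7: mass 13+7+2=22, value 22+25+22=69
- #1+#3+#7: mass 10+7+2=19, value 21+25+22=68
Best: 87 sci.

87 sci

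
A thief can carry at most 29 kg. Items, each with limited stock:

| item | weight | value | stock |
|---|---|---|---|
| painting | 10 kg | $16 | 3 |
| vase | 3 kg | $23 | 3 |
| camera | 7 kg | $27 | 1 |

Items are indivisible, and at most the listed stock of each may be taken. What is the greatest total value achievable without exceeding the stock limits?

$112

Top feasible selections:
- 1×painting + 3×vase + 1×camera: weight 26, value 112
- 2×painting + 3×vase: weight 29, value 101
- 3×vase + 1×camera: weight 16, value 96
- 1×painting + 2×vase + 1×camera: weight 23, value 89
Best: $112.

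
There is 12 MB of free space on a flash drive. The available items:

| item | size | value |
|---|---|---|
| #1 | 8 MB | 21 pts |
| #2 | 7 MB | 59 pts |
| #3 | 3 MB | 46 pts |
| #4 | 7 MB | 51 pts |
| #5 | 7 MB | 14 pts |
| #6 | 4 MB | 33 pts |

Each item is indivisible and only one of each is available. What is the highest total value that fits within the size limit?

This is a 0/1 knapsack; check combinations near the capacity.
- #2+#3: size 7+3=10, value 59+46=105
- #3+#4: size 3+7=10, value 46+51=97
- #2+#6: size 7+4=11, value 59+33=92
- #4+#6: size 7+4=11, value 51+33=84
- #3+#6: size 3+4=7, value 46+33=79
Best: 105 pts.

105 pts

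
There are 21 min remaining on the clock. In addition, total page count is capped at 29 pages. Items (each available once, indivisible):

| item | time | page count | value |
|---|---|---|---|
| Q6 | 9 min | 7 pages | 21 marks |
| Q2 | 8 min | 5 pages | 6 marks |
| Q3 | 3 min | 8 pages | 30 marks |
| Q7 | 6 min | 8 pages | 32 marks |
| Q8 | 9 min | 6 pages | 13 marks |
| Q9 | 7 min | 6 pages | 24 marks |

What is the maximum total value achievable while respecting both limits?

Feasible sets respecting both limits:
- Q3+Q7+Q9: time 16, page count 22, value 86
- Q6+Q3+Q7: time 18, page count 23, value 83
- Q3+Q7+Q8: time 18, page count 22, value 75
Best: 86 marks.

86 marks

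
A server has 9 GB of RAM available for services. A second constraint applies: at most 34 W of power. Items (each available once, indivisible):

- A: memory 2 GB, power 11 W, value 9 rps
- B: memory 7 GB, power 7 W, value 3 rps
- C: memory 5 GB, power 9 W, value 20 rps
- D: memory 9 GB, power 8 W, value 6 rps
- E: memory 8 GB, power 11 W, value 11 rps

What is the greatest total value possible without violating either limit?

Feasible sets respecting both limits:
- A+C: memory 7, power 20, value 29
- C: memory 5, power 9, value 20
- A+B: memory 9, power 18, value 12
Best: 29 rps.

29 rps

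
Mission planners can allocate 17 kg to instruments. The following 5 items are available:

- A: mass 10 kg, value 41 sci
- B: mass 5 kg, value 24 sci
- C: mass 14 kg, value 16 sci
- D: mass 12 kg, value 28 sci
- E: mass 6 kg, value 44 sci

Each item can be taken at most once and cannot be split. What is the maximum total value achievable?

85 sci

Check high-value combinations within 17 kg:
- A+E: mass 10+6=16, value 41+44=85
- B+E: mass 5+6=11, value 24+44=68
- A+B: mass 10+5=15, value 41+24=65
- B+D: mass 5+12=17, value 24+28=52
- E: mass 6, value 44
Best: 85 sci.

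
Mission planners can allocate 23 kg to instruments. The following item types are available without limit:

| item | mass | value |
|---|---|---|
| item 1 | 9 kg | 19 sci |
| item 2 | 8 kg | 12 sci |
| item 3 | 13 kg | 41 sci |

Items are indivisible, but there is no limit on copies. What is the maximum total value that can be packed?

Best value-per-unit is item 3 at 41/13; filling with it alone gives 1×41 = 41.
Optimal mix: 1×item 1 + 1×item 3 → mass 22, value 60.

60 sci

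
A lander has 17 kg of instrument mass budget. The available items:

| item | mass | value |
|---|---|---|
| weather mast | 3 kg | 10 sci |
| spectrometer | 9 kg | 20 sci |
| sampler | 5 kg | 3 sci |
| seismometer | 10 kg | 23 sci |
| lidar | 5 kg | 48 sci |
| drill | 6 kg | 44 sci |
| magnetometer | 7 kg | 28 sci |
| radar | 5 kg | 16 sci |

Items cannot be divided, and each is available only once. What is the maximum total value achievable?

108 sci

Check high-value combinations within 17 kg:
- lidar+drill+radar: mass 5+6+5=16, value 48+44+16=108
- weather mast+lidar+drill: mass 3+5+6=14, value 10+48+44=102
- sampler+lidar+drill: mass 5+5+6=16, value 3+48+44=95
- lidar+drill: mass 5+6=11, value 48+44=92
- lidar+magnetometer+radar: mass 5+7+5=17, value 48+28+16=92
Best: 108 sci.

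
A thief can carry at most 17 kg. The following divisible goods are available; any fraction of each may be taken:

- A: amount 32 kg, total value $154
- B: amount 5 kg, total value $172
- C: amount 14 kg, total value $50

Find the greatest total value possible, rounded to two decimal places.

Take in order of value per unit:
- B (172/5 per unit): all 5 → value 172, running total 172.00
- A (154/32 per unit): 12 of 32 → value 12×154/32 = 57.7500, running total 229.75
Total 229.75.

229.75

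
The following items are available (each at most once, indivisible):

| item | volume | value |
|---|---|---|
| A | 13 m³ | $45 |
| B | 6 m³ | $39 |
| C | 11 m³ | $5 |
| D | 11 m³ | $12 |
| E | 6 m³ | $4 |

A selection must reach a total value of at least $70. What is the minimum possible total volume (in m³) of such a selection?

19

Subsets with value ≥ 70, sorted by total volume:
- A+B: volume 19, value 84
- A+B+E: volume 25, value 88
Minimum volume: 19 m³.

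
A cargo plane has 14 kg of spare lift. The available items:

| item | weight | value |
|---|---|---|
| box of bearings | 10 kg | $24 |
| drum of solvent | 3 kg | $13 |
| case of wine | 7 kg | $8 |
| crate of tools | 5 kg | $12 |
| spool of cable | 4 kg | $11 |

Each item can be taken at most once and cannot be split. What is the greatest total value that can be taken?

This is a 0/1 knapsack; check combinations near the capacity.
- box of bearings+drum of solvent: weight 10+3=13, value 24+13=37
- drum of solvent+crate of tools+spool of cable: weight 3+5+4=12, value 13+12+11=36
- box of bearings+spool of cable: weight 10+4=14, value 24+11=35
- drum of solvent+case of wine+spool of cable: weight 3+7+4=14, value 13+8+11=32
Best: $37.

$37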